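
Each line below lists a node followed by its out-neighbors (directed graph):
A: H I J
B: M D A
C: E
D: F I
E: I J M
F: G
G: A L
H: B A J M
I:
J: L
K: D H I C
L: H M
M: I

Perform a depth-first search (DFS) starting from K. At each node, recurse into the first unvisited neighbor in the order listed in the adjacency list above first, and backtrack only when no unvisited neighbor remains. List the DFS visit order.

Visit K
K → D
D → F
F → G
G → A
A → H
H → B
B → M
M → I
H → J
J → L
K → C
C → E

K → D → F → G → A → H → B → M → I → J → L → C → E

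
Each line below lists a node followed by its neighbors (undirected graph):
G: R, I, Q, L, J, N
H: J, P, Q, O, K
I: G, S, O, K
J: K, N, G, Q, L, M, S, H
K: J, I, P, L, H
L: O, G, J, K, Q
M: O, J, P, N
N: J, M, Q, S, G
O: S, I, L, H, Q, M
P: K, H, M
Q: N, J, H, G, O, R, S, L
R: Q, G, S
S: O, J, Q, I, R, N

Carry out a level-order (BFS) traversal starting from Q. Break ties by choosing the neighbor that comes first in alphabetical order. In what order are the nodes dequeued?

Q, G, H, J, L, N, O, R, S, I, K, P, M

Visit Q; enqueue G, H, J, L, N, O, R, S → queue [G, H, J, L, N, O, R, S]
Visit G; enqueue I → queue [H, J, L, N, O, R, S, I]
Visit H; enqueue K, P → queue [J, L, N, O, R, S, I, K, P]
Visit J; enqueue M → queue [L, N, O, R, S, I, K, P, M]
Visit L → queue [N, O, R, S, I, K, P, M]
Visit N → queue [O, R, S, I, K, P, M]
Visit O → queue [R, S, I, K, P, M]
Visit R → queue [S, I, K, P, M]
Visit S → queue [I, K, P, M]
Visit I → queue [K, P, M]
Visit K → queue [P, M]
Visit P → queue [M]
Visit M → queue []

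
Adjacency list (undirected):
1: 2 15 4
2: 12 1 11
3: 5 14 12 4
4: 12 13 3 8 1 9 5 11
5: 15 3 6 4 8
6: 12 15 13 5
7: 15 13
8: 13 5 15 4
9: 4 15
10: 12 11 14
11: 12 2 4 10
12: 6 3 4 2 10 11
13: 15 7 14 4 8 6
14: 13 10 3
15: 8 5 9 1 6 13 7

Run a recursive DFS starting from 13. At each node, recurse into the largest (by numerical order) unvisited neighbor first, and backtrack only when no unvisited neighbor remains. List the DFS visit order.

13 → 15 → 9 → 4 → 12 → 11 → 10 → 14 → 3 → 5 → 8 → 6 → 2 → 1 → 7

Visit 13
13 → 15
15 → 9
9 → 4
4 → 12
12 → 11
11 → 10
10 → 14
14 → 3
3 → 5
5 → 8
5 → 6
11 → 2
2 → 1
15 → 7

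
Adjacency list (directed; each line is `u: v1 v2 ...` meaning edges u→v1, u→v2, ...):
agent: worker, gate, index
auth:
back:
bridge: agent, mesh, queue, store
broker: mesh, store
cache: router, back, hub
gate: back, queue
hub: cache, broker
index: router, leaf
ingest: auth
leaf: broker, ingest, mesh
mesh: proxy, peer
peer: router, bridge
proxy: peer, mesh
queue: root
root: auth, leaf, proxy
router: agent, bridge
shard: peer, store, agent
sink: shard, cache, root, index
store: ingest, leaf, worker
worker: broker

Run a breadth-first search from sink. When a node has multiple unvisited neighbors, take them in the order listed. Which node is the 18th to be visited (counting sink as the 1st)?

Visit sink; enqueue shard, cache, root, index → queue [shard, cache, root, index]
Visit shard; enqueue peer, store, agent → queue [cache, root, index, peer, store, agent]
Visit cache; enqueue router, back, hub → queue [root, index, peer, store, agent, router, back, hub]
Visit root; enqueue auth, leaf, proxy → queue [index, peer, store, agent, router, back, hub, auth, leaf, proxy]
Visit index → queue [peer, store, agent, router, back, hub, auth, leaf, proxy]
Visit peer; enqueue bridge → queue [store, agent, router, back, hub, auth, leaf, proxy, bridge]
Visit store; enqueue ingest, worker → queue [agent, router, back, hub, auth, leaf, proxy, bridge, ingest, worker]
Visit agent; enqueue gate → queue [router, back, hub, auth, leaf, proxy, bridge, ingest, worker, gate]
Visit router → queue [back, hub, auth, leaf, proxy, bridge, ingest, worker, gate]
Visit back → queue [hub, auth, leaf, proxy, bridge, ingest, worker, gate]
Visit hub; enqueue broker → queue [auth, leaf, proxy, bridge, ingest, worker, gate, broker]
Visit auth → queue [leaf, proxy, bridge, ingest, worker, gate, broker]
Visit leaf; enqueue mesh → queue [proxy, bridge, ingest, worker, gate, broker, mesh]
Visit proxy → queue [bridge, ingest, worker, gate, broker, mesh]
Visit bridge; enqueue queue → queue [ingest, worker, gate, broker, mesh, queue]
Visit ingest → queue [worker, gate, broker, mesh, queue]
Visit worker → queue [gate, broker, mesh, queue]
Visit gate → queue [broker, mesh, queue]
Visit broker → queue [mesh, queue]
Visit mesh → queue [queue]
Visit queue → queue []

Visit order: sink, shard, cache, root, index, peer, store, agent, router, back, hub, auth, leaf, proxy, bridge, ingest, worker, gate, broker, mesh, queue

gate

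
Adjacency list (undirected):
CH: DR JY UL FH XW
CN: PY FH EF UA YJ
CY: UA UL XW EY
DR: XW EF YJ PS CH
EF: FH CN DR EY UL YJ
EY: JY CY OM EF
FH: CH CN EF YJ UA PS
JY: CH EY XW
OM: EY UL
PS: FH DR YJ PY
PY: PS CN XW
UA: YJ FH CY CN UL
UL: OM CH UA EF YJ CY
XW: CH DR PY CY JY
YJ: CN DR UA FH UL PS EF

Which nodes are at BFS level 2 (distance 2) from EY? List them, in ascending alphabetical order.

Level 0: EY
Level 1: CY, EF, JY, OM
Level 2: CH, CN, DR, FH, UA, UL, XW, YJ
Level 3: PS, PY

CH, CN, DR, FH, UA, UL, XW, YJ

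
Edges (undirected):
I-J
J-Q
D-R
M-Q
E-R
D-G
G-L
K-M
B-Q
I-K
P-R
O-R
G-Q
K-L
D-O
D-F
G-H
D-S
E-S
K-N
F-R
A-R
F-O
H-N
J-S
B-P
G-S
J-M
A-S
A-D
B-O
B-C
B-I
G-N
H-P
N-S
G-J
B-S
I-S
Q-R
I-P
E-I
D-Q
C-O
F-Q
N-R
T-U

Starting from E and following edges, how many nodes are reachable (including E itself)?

19

BFS from E visits: E, S, R, I, N, J, G, D, B, A, Q, P, O, F, K, H, M, L, C
Reachable nodes: 19 of 21 total.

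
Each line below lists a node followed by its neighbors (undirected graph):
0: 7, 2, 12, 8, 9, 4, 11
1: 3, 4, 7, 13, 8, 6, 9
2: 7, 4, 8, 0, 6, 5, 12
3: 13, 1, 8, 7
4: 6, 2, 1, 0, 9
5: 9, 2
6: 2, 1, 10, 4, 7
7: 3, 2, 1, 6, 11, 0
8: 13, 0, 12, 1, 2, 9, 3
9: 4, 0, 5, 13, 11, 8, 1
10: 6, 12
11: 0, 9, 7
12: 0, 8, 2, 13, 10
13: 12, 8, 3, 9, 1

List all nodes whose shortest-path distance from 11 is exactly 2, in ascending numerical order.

1, 2, 3, 4, 5, 6, 8, 12, 13

Level 0: 11
Level 1: 0, 7, 9
Level 2: 1, 2, 3, 4, 5, 6, 8, 12, 13
Level 3: 10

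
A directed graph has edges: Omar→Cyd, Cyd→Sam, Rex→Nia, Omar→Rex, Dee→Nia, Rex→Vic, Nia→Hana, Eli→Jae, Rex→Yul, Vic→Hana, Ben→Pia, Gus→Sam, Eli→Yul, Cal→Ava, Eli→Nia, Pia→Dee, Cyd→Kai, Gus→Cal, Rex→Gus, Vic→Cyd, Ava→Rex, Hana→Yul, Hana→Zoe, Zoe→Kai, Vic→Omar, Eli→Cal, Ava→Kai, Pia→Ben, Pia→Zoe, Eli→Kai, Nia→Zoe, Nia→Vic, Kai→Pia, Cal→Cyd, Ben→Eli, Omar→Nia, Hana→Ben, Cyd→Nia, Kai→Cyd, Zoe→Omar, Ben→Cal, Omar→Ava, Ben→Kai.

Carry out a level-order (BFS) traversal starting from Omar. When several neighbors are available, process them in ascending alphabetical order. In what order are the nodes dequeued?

Omar, Ava, Cyd, Nia, Rex, Kai, Sam, Hana, Vic, Zoe, Gus, Yul, Pia, Ben, Cal, Dee, Eli, Jae

Visit Omar; enqueue Ava, Cyd, Nia, Rex → queue [Ava, Cyd, Nia, Rex]
Visit Ava; enqueue Kai → queue [Cyd, Nia, Rex, Kai]
Visit Cyd; enqueue Sam → queue [Nia, Rex, Kai, Sam]
Visit Nia; enqueue Hana, Vic, Zoe → queue [Rex, Kai, Sam, Hana, Vic, Zoe]
Visit Rex; enqueue Gus, Yul → queue [Kai, Sam, Hana, Vic, Zoe, Gus, Yul]
Visit Kai; enqueue Pia → queue [Sam, Hana, Vic, Zoe, Gus, Yul, Pia]
Visit Sam → queue [Hana, Vic, Zoe, Gus, Yul, Pia]
Visit Hana; enqueue Ben → queue [Vic, Zoe, Gus, Yul, Pia, Ben]
Visit Vic → queue [Zoe, Gus, Yul, Pia, Ben]
Visit Zoe → queue [Gus, Yul, Pia, Ben]
Visit Gus; enqueue Cal → queue [Yul, Pia, Ben, Cal]
Visit Yul → queue [Pia, Ben, Cal]
Visit Pia; enqueue Dee → queue [Ben, Cal, Dee]
Visit Ben; enqueue Eli → queue [Cal, Dee, Eli]
Visit Cal → queue [Dee, Eli]
Visit Dee → queue [Eli]
Visit Eli; enqueue Jae → queue [Jae]
Visit Jae → queue []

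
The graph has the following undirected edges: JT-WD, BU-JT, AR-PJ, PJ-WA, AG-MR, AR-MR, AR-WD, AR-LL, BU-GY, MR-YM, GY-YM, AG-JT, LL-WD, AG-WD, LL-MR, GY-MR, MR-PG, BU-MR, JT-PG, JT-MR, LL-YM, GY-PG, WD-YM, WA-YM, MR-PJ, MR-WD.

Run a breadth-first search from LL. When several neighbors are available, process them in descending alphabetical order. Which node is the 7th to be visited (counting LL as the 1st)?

Visit LL; enqueue YM, WD, MR, AR → queue [YM, WD, MR, AR]
Visit YM; enqueue WA, GY → queue [WD, MR, AR, WA, GY]
Visit WD; enqueue JT, AG → queue [MR, AR, WA, GY, JT, AG]
Visit MR; enqueue PJ, PG, BU → queue [AR, WA, GY, JT, AG, PJ, PG, BU]
Visit AR → queue [WA, GY, JT, AG, PJ, PG, BU]
Visit WA → queue [GY, JT, AG, PJ, PG, BU]
Visit GY → queue [JT, AG, PJ, PG, BU]
Visit JT → queue [AG, PJ, PG, BU]
Visit AG → queue [PJ, PG, BU]
Visit PJ → queue [PG, BU]
Visit PG → queue [BU]
Visit BU → queue []

Visit order: LL, YM, WD, MR, AR, WA, GY, JT, AG, PJ, PG, BU

GY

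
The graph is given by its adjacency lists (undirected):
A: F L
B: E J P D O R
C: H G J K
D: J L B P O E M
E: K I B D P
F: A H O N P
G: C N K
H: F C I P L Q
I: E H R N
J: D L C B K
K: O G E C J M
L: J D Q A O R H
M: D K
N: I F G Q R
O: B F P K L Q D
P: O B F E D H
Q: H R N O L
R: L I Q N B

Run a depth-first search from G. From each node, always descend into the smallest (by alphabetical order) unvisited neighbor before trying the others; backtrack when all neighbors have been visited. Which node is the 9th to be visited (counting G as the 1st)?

E

Visit G
G → C
C → H
H → F
F → A
A → L
L → D
D → B
B → E
E → I
I → N
N → Q
Q → O
O → K
K → J
K → M
O → P
Q → R

Visit order: G, C, H, F, A, L, D, B, E, I, N, Q, O, K, J, M, P, R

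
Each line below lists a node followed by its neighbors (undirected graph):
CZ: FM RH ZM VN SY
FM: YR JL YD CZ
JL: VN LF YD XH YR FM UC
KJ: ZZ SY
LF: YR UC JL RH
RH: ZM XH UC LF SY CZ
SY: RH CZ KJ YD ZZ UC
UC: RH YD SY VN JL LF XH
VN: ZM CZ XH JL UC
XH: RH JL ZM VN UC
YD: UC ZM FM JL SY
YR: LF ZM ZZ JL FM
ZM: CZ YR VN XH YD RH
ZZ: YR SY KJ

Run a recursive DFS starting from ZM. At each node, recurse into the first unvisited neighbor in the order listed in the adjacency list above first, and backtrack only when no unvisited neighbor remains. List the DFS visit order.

ZM -> CZ -> FM -> YR -> LF -> UC -> RH -> XH -> JL -> VN -> YD -> SY -> KJ -> ZZ

Visit ZM
ZM → CZ
CZ → FM
FM → YR
YR → LF
LF → UC
UC → RH
RH → XH
XH → JL
JL → VN
JL → YD
YD → SY
SY → KJ
KJ → ZZ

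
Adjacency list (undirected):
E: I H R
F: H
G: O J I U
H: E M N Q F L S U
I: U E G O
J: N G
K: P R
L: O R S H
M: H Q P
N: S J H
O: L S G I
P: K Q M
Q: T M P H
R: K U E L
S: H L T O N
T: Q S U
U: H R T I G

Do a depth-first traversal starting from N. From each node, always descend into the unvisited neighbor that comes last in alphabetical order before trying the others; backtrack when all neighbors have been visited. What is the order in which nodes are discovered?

N, S, T, U, R, L, O, I, G, J, E, H, Q, P, M, K, F

Visit N
N → S
S → T
T → U
U → R
R → L
L → O
O → I
I → G
G → J
I → E
E → H
H → Q
Q → P
P → M
P → K
H → F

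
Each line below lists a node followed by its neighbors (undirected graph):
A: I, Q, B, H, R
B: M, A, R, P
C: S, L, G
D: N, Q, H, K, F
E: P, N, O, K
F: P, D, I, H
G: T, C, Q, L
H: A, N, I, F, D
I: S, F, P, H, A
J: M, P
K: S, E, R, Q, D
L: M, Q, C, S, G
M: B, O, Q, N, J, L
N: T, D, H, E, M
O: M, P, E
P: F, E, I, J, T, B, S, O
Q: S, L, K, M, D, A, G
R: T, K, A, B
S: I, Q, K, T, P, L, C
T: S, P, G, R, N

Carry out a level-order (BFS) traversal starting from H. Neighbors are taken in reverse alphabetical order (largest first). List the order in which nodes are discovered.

H → N → I → F → D → A → T → M → E → S → P → Q → K → R → B → G → O → L → J → C

Visit H; enqueue N, I, F, D, A → queue [N, I, F, D, A]
Visit N; enqueue T, M, E → queue [I, F, D, A, T, M, E]
Visit I; enqueue S, P → queue [F, D, A, T, M, E, S, P]
Visit F → queue [D, A, T, M, E, S, P]
Visit D; enqueue Q, K → queue [A, T, M, E, S, P, Q, K]
Visit A; enqueue R, B → queue [T, M, E, S, P, Q, K, R, B]
Visit T; enqueue G → queue [M, E, S, P, Q, K, R, B, G]
Visit M; enqueue O, L, J → queue [E, S, P, Q, K, R, B, G, O, L, J]
Visit E → queue [S, P, Q, K, R, B, G, O, L, J]
Visit S; enqueue C → queue [P, Q, K, R, B, G, O, L, J, C]
Visit P → queue [Q, K, R, B, G, O, L, J, C]
Visit Q → queue [K, R, B, G, O, L, J, C]
Visit K → queue [R, B, G, O, L, J, C]
Visit R → queue [B, G, O, L, J, C]
Visit B → queue [G, O, L, J, C]
Visit G → queue [O, L, J, C]
Visit O → queue [L, J, C]
Visit L → queue [J, C]
Visit J → queue [C]
Visit C → queue []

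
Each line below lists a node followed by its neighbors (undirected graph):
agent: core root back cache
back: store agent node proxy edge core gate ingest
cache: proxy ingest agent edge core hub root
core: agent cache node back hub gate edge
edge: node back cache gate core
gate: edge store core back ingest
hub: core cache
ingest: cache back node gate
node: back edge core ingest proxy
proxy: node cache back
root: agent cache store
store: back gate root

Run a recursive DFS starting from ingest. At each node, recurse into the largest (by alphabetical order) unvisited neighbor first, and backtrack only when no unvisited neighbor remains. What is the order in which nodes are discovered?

Visit ingest
ingest → node
node → proxy
proxy → cache
cache → root
root → store
store → gate
gate → edge
edge → core
core → hub
core → back
back → agent

ingest node proxy cache root store gate edge core hub back agent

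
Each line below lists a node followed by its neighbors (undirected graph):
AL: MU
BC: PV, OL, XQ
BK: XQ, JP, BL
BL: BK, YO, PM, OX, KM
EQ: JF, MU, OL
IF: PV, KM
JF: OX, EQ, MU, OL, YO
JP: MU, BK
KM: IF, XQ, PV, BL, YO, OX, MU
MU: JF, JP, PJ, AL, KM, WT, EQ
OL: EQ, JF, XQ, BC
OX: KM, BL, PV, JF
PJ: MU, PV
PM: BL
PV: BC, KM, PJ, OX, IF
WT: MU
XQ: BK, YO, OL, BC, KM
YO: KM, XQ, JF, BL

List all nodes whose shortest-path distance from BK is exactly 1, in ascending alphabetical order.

BL, JP, XQ

Level 0: BK
Level 1: BL, JP, XQ
Level 2: BC, KM, MU, OL, OX, PM, YO
Level 3: AL, EQ, IF, JF, PJ, PV, WT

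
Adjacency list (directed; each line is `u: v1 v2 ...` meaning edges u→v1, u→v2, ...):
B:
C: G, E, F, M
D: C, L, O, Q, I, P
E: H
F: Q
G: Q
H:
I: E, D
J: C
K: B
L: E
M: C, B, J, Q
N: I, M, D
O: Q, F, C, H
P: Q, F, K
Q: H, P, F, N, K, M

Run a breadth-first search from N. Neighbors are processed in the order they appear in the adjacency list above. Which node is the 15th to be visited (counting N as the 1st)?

F

Visit N; enqueue I, M, D → queue [I, M, D]
Visit I; enqueue E → queue [M, D, E]
Visit M; enqueue C, B, J, Q → queue [D, E, C, B, J, Q]
Visit D; enqueue L, O, P → queue [E, C, B, J, Q, L, O, P]
Visit E; enqueue H → queue [C, B, J, Q, L, O, P, H]
Visit C; enqueue G, F → queue [B, J, Q, L, O, P, H, G, F]
Visit B → queue [J, Q, L, O, P, H, G, F]
Visit J → queue [Q, L, O, P, H, G, F]
Visit Q; enqueue K → queue [L, O, P, H, G, F, K]
Visit L → queue [O, P, H, G, F, K]
Visit O → queue [P, H, G, F, K]
Visit P → queue [H, G, F, K]
Visit H → queue [G, F, K]
Visit G → queue [F, K]
Visit F → queue [K]
Visit K → queue []

Visit order: N, I, M, D, E, C, B, J, Q, L, O, P, H, G, F, K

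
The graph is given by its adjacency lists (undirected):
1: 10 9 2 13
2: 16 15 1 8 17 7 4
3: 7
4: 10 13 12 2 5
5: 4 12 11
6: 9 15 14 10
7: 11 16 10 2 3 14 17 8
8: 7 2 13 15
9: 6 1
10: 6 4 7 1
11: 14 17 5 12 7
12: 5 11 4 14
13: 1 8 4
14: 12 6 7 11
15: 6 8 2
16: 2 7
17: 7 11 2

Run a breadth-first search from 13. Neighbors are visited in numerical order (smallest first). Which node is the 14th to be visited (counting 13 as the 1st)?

Visit 13; enqueue 1, 4, 8 → queue [1, 4, 8]
Visit 1; enqueue 2, 9, 10 → queue [4, 8, 2, 9, 10]
Visit 4; enqueue 5, 12 → queue [8, 2, 9, 10, 5, 12]
Visit 8; enqueue 7, 15 → queue [2, 9, 10, 5, 12, 7, 15]
Visit 2; enqueue 16, 17 → queue [9, 10, 5, 12, 7, 15, 16, 17]
Visit 9; enqueue 6 → queue [10, 5, 12, 7, 15, 16, 17, 6]
Visit 10 → queue [5, 12, 7, 15, 16, 17, 6]
Visit 5; enqueue 11 → queue [12, 7, 15, 16, 17, 6, 11]
Visit 12; enqueue 14 → queue [7, 15, 16, 17, 6, 11, 14]
Visit 7; enqueue 3 → queue [15, 16, 17, 6, 11, 14, 3]
Visit 15 → queue [16, 17, 6, 11, 14, 3]
Visit 16 → queue [17, 6, 11, 14, 3]
Visit 17 → queue [6, 11, 14, 3]
Visit 6 → queue [11, 14, 3]
Visit 11 → queue [14, 3]
Visit 14 → queue [3]
Visit 3 → queue []

Visit order: 13, 1, 4, 8, 2, 9, 10, 5, 12, 7, 15, 16, 17, 6, 11, 14, 3

6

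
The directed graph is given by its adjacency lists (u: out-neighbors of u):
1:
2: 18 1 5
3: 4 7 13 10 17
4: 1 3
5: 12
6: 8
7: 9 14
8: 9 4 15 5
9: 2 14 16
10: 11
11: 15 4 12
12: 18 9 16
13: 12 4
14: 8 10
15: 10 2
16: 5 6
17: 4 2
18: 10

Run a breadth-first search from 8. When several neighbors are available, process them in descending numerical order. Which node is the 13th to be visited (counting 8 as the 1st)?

11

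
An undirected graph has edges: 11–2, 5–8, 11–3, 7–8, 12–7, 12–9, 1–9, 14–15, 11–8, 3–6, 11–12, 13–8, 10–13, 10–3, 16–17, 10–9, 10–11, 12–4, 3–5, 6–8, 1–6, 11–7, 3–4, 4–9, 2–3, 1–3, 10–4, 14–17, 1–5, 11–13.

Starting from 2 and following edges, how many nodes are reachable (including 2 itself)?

BFS from 2 visits: 2, 3, 11, 1, 4, 5, 6, 10, 7, 8, 12, 13, 9
Reachable nodes: 13 of 17 total.

13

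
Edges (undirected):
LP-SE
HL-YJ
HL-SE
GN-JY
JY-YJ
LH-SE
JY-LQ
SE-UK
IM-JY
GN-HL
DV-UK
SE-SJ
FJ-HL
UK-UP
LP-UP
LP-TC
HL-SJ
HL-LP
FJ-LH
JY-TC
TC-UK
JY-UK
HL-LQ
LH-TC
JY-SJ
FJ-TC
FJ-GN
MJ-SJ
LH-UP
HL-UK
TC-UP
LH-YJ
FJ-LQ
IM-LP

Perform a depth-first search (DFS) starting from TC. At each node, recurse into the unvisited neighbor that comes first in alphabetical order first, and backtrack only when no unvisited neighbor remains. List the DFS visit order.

TC -> FJ -> GN -> HL -> LP -> IM -> JY -> LQ -> SJ -> MJ -> SE -> LH -> UP -> UK -> DV -> YJ

Visit TC
TC → FJ
FJ → GN
GN → HL
HL → LP
LP → IM
IM → JY
JY → LQ
JY → SJ
SJ → MJ
SJ → SE
SE → LH
LH → UP
UP → UK
UK → DV
LH → YJ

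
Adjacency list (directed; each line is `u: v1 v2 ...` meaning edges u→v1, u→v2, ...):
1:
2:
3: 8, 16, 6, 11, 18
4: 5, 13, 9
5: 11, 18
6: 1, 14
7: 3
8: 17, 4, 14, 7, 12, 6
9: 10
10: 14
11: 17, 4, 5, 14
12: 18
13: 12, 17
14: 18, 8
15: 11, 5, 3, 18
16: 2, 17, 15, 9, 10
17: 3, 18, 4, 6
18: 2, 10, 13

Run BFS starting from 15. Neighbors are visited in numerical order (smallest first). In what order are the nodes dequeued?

Visit 15; enqueue 3, 5, 11, 18 → queue [3, 5, 11, 18]
Visit 3; enqueue 6, 8, 16 → queue [5, 11, 18, 6, 8, 16]
Visit 5 → queue [11, 18, 6, 8, 16]
Visit 11; enqueue 4, 14, 17 → queue [18, 6, 8, 16, 4, 14, 17]
Visit 18; enqueue 2, 10, 13 → queue [6, 8, 16, 4, 14, 17, 2, 10, 13]
Visit 6; enqueue 1 → queue [8, 16, 4, 14, 17, 2, 10, 13, 1]
Visit 8; enqueue 7, 12 → queue [16, 4, 14, 17, 2, 10, 13, 1, 7, 12]
Visit 16; enqueue 9 → queue [4, 14, 17, 2, 10, 13, 1, 7, 12, 9]
Visit 4 → queue [14, 17, 2, 10, 13, 1, 7, 12, 9]
Visit 14 → queue [17, 2, 10, 13, 1, 7, 12, 9]
Visit 17 → queue [2, 10, 13, 1, 7, 12, 9]
Visit 2 → queue [10, 13, 1, 7, 12, 9]
Visit 10 → queue [13, 1, 7, 12, 9]
Visit 13 → queue [1, 7, 12, 9]
Visit 1 → queue [7, 12, 9]
Visit 7 → queue [12, 9]
Visit 12 → queue [9]
Visit 9 → queue []

15 → 3 → 5 → 11 → 18 → 6 → 8 → 16 → 4 → 14 → 17 → 2 → 10 → 13 → 1 → 7 → 12 → 9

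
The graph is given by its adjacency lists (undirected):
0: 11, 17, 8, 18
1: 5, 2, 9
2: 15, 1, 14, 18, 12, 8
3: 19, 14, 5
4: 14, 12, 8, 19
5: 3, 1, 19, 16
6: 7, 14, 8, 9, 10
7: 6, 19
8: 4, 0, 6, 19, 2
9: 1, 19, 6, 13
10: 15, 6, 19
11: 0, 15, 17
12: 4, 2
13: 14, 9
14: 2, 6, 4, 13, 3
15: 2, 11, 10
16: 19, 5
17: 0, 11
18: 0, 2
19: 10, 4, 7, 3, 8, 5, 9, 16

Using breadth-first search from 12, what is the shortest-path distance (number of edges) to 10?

3

Level 0: 12
Level 1: 2, 4
Level 2: 1, 8, 14, 15, 18, 19
Level 3: 0, 3, 5, 6, 7, 9, 10, 11, 13, 16
Level 4: 17
10 first appears at level 3.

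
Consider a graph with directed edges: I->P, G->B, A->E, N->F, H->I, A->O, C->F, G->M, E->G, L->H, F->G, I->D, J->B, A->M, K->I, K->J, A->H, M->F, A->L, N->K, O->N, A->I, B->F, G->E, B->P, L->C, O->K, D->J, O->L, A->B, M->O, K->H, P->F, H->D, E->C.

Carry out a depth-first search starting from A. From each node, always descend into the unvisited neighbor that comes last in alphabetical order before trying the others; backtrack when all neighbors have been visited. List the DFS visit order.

A → O → N → K → J → B → P → F → G → M → E → C → I → D → H → L

Visit A
A → O
O → N
N → K
K → J
J → B
B → P
P → F
F → G
G → M
G → E
E → C
K → I
I → D
K → H
O → L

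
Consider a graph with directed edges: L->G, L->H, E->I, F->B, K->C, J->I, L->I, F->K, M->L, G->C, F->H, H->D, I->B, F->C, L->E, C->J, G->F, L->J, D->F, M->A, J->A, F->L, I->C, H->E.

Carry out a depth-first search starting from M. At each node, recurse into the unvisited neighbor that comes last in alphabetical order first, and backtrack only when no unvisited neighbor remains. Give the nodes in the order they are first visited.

M -> L -> J -> I -> C -> B -> A -> H -> E -> D -> F -> K -> G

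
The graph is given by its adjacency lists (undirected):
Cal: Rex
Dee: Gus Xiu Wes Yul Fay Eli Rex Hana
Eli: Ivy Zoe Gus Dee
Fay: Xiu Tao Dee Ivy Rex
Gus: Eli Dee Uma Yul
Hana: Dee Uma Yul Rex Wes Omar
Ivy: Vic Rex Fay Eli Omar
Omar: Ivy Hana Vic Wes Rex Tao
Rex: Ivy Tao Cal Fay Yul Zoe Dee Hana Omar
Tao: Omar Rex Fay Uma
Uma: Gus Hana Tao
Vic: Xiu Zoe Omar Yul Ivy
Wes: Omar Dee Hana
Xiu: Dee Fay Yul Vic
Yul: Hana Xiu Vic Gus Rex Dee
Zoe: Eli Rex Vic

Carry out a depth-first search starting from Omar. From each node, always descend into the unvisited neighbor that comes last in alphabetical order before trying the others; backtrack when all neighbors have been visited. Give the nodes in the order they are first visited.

Visit Omar
Omar → Wes
Wes → Hana
Hana → Yul
Yul → Xiu
Xiu → Vic
Vic → Zoe
Zoe → Rex
Rex → Tao
Tao → Uma
Uma → Gus
Gus → Eli
Eli → Ivy
Ivy → Fay
Fay → Dee
Rex → Cal

Omar → Wes → Hana → Yul → Xiu → Vic → Zoe → Rex → Tao → Uma → Gus → Eli → Ivy → Fay → Dee → Cal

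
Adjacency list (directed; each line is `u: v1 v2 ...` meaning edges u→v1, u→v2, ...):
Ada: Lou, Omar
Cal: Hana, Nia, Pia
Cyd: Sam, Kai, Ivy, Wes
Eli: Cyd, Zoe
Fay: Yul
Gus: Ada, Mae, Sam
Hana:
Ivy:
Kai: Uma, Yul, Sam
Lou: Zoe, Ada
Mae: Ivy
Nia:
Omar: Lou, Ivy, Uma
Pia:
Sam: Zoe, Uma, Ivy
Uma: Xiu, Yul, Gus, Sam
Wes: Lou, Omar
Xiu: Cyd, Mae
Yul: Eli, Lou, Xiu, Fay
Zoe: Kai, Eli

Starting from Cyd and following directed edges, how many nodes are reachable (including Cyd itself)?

BFS from Cyd visits: Cyd, Sam, Kai, Ivy, Wes, Zoe, Uma, Yul, Lou, Omar, Eli, Xiu, Gus, Fay, Ada, Mae
Reachable nodes: 16 of 20 total.

16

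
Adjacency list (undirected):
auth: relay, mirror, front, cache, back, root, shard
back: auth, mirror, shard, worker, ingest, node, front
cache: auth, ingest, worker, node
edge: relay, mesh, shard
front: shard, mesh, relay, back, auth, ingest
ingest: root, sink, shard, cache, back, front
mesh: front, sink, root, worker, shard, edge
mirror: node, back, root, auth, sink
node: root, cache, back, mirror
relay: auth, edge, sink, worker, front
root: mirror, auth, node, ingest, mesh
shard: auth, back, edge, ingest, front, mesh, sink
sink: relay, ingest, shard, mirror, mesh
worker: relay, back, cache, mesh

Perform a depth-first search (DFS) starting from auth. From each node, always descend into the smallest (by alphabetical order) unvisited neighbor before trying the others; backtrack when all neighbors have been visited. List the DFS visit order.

Visit auth
auth → back
back → front
front → ingest
ingest → cache
cache → node
node → mirror
mirror → root
root → mesh
mesh → edge
edge → relay
relay → sink
sink → shard
relay → worker

auth -> back -> front -> ingest -> cache -> node -> mirror -> root -> mesh -> edge -> relay -> sink -> shard -> worker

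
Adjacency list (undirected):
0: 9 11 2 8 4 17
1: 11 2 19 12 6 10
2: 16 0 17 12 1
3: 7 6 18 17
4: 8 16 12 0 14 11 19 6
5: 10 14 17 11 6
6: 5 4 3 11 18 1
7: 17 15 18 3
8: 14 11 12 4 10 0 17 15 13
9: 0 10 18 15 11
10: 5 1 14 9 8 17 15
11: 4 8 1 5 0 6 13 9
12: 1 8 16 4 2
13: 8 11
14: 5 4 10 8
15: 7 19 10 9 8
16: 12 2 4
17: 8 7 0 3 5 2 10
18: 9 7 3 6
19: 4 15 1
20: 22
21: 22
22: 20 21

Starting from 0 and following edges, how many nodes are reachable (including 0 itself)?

BFS from 0 visits: 0, 17, 11, 9, 8, 4, 2, 10, 7, 5, 3, 13, 6, 1, 18, 15, 14, 12, 19, 16
Reachable nodes: 20 of 23 total.

20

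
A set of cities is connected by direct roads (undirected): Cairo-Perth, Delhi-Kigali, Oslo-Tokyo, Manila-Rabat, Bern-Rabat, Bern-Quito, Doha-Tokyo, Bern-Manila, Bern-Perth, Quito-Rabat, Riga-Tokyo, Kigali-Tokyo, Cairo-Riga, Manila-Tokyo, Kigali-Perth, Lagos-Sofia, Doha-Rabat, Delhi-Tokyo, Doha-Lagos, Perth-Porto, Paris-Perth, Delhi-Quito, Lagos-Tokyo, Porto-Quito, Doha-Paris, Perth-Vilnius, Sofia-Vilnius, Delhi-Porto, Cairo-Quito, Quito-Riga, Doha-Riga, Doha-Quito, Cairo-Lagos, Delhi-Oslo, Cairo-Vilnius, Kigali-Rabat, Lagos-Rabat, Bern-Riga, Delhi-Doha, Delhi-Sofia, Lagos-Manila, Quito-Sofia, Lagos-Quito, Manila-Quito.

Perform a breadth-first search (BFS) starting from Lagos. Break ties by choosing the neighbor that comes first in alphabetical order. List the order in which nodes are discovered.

Lagos → Cairo → Doha → Manila → Quito → Rabat → Sofia → Tokyo → Perth → Riga → Vilnius → Delhi → Paris → Bern → Porto → Kigali → Oslo

Visit Lagos; enqueue Cairo, Doha, Manila, Quito, Rabat, Sofia, Tokyo → queue [Cairo, Doha, Manila, Quito, Rabat, Sofia, Tokyo]
Visit Cairo; enqueue Perth, Riga, Vilnius → queue [Doha, Manila, Quito, Rabat, Sofia, Tokyo, Perth, Riga, Vilnius]
Visit Doha; enqueue Delhi, Paris → queue [Manila, Quito, Rabat, Sofia, Tokyo, Perth, Riga, Vilnius, Delhi, Paris]
Visit Manila; enqueue Bern → queue [Quito, Rabat, Sofia, Tokyo, Perth, Riga, Vilnius, Delhi, Paris, Bern]
Visit Quito; enqueue Porto → queue [Rabat, Sofia, Tokyo, Perth, Riga, Vilnius, Delhi, Paris, Bern, Porto]
Visit Rabat; enqueue Kigali → queue [Sofia, Tokyo, Perth, Riga, Vilnius, Delhi, Paris, Bern, Porto, Kigali]
Visit Sofia → queue [Tokyo, Perth, Riga, Vilnius, Delhi, Paris, Bern, Porto, Kigali]
Visit Tokyo; enqueue Oslo → queue [Perth, Riga, Vilnius, Delhi, Paris, Bern, Porto, Kigali, Oslo]
Visit Perth → queue [Riga, Vilnius, Delhi, Paris, Bern, Porto, Kigali, Oslo]
Visit Riga → queue [Vilnius, Delhi, Paris, Bern, Porto, Kigali, Oslo]
Visit Vilnius → queue [Delhi, Paris, Bern, Porto, Kigali, Oslo]
Visit Delhi → queue [Paris, Bern, Porto, Kigali, Oslo]
Visit Paris → queue [Bern, Porto, Kigali, Oslo]
Visit Bern → queue [Porto, Kigali, Oslo]
Visit Porto → queue [Kigali, Oslo]
Visit Kigali → queue [Oslo]
Visit Oslo → queue []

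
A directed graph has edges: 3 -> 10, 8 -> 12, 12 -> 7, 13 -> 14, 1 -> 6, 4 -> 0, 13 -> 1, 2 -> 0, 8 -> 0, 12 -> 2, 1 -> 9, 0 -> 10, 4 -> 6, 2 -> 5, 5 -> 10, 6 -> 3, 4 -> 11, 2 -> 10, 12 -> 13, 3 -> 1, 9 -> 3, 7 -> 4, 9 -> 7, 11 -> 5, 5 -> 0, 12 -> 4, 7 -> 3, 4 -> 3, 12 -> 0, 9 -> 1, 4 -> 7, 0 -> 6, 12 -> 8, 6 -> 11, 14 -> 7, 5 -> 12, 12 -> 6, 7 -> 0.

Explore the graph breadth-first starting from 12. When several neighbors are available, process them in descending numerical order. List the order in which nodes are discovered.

12 → 13 → 8 → 7 → 6 → 4 → 2 → 0 → 14 → 1 → 3 → 11 → 10 → 5 → 9

Visit 12; enqueue 13, 8, 7, 6, 4, 2, 0 → queue [13, 8, 7, 6, 4, 2, 0]
Visit 13; enqueue 14, 1 → queue [8, 7, 6, 4, 2, 0, 14, 1]
Visit 8 → queue [7, 6, 4, 2, 0, 14, 1]
Visit 7; enqueue 3 → queue [6, 4, 2, 0, 14, 1, 3]
Visit 6; enqueue 11 → queue [4, 2, 0, 14, 1, 3, 11]
Visit 4 → queue [2, 0, 14, 1, 3, 11]
Visit 2; enqueue 10, 5 → queue [0, 14, 1, 3, 11, 10, 5]
Visit 0 → queue [14, 1, 3, 11, 10, 5]
Visit 14 → queue [1, 3, 11, 10, 5]
Visit 1; enqueue 9 → queue [3, 11, 10, 5, 9]
Visit 3 → queue [11, 10, 5, 9]
Visit 11 → queue [10, 5, 9]
Visit 10 → queue [5, 9]
Visit 5 → queue [9]
Visit 9 → queue []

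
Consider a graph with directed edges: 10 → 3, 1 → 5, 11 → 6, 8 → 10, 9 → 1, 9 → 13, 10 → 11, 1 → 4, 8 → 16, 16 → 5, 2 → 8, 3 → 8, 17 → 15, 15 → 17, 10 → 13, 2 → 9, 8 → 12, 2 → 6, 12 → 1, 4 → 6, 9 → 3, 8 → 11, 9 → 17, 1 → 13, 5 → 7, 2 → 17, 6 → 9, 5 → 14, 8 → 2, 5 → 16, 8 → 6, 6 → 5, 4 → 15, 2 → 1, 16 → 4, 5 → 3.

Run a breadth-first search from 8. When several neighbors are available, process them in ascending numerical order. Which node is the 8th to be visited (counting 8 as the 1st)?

Visit 8; enqueue 2, 6, 10, 11, 12, 16 → queue [2, 6, 10, 11, 12, 16]
Visit 2; enqueue 1, 9, 17 → queue [6, 10, 11, 12, 16, 1, 9, 17]
Visit 6; enqueue 5 → queue [10, 11, 12, 16, 1, 9, 17, 5]
Visit 10; enqueue 3, 13 → queue [11, 12, 16, 1, 9, 17, 5, 3, 13]
Visit 11 → queue [12, 16, 1, 9, 17, 5, 3, 13]
Visit 12 → queue [16, 1, 9, 17, 5, 3, 13]
Visit 16; enqueue 4 → queue [1, 9, 17, 5, 3, 13, 4]
Visit 1 → queue [9, 17, 5, 3, 13, 4]
Visit 9 → queue [17, 5, 3, 13, 4]
Visit 17; enqueue 15 → queue [5, 3, 13, 4, 15]
Visit 5; enqueue 7, 14 → queue [3, 13, 4, 15, 7, 14]
Visit 3 → queue [13, 4, 15, 7, 14]
Visit 13 → queue [4, 15, 7, 14]
Visit 4 → queue [15, 7, 14]
Visit 15 → queue [7, 14]
Visit 7 → queue [14]
Visit 14 → queue []

Visit order: 8, 2, 6, 10, 11, 12, 16, 1, 9, 17, 5, 3, 13, 4, 15, 7, 14

1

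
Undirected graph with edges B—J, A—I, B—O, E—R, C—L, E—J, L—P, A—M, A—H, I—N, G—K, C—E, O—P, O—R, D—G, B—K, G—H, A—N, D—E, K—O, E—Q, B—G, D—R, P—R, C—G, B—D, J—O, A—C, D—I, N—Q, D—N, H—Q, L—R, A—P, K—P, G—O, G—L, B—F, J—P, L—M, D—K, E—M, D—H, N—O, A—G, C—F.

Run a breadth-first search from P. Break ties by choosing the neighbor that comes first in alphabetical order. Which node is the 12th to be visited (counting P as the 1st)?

Visit P; enqueue A, J, K, L, O, R → queue [A, J, K, L, O, R]
Visit A; enqueue C, G, H, I, M, N → queue [J, K, L, O, R, C, G, H, I, M, N]
Visit J; enqueue B, E → queue [K, L, O, R, C, G, H, I, M, N, B, E]
Visit K; enqueue D → queue [L, O, R, C, G, H, I, M, N, B, E, D]
Visit L → queue [O, R, C, G, H, I, M, N, B, E, D]
Visit O → queue [R, C, G, H, I, M, N, B, E, D]
Visit R → queue [C, G, H, I, M, N, B, E, D]
Visit C; enqueue F → queue [G, H, I, M, N, B, E, D, F]
Visit G → queue [H, I, M, N, B, E, D, F]
Visit H; enqueue Q → queue [I, M, N, B, E, D, F, Q]
Visit I → queue [M, N, B, E, D, F, Q]
Visit M → queue [N, B, E, D, F, Q]
Visit N → queue [B, E, D, F, Q]
Visit B → queue [E, D, F, Q]
Visit E → queue [D, F, Q]
Visit D → queue [F, Q]
Visit F → queue [Q]
Visit Q → queue []

Visit order: P, A, J, K, L, O, R, C, G, H, I, M, N, B, E, D, F, Q

M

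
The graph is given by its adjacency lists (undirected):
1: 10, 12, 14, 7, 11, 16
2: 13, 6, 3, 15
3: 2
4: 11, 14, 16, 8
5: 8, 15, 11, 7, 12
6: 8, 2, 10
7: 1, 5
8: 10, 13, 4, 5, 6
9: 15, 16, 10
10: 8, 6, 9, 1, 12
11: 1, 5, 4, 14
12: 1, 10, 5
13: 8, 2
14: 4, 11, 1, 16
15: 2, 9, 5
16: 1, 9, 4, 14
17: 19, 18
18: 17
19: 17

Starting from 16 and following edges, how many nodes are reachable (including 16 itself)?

16

BFS from 16 visits: 16, 1, 9, 4, 14, 10, 12, 7, 11, 15, 8, 6, 5, 2, 13, 3
Reachable nodes: 16 of 19 total.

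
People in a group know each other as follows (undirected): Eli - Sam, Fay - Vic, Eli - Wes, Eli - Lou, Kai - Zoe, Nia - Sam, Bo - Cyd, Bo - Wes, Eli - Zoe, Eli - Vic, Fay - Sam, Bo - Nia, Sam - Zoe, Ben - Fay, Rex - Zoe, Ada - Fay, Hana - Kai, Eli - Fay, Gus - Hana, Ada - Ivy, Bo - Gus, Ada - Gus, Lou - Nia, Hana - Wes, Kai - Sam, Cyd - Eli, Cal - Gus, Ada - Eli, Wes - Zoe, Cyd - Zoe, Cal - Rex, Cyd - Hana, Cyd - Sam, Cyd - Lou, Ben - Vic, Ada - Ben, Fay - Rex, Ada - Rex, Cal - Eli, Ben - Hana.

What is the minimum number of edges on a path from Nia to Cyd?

2

Level 0: Nia
Level 1: Bo, Lou, Sam
Level 2: Cyd, Eli, Fay, Gus, Kai, Wes, Zoe
Level 3: Ada, Ben, Cal, Hana, Rex, Vic
Level 4: Ivy
Cyd first appears at level 2.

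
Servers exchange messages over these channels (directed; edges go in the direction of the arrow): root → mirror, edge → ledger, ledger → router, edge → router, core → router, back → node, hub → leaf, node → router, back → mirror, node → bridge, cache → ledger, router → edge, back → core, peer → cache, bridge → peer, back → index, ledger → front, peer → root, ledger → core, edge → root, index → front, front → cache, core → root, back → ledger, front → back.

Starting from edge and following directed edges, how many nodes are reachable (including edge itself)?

BFS from edge visits: edge, ledger, root, router, core, front, mirror, back, cache, index, node, bridge, peer
Reachable nodes: 13 of 15 total.

13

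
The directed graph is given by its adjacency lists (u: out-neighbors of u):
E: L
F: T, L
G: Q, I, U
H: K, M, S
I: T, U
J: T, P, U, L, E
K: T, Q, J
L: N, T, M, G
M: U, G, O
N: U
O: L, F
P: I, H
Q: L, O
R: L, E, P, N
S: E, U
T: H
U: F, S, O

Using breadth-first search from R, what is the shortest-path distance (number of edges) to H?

Level 0: R
Level 1: E, L, N, P
Level 2: G, H, I, M, T, U
Level 3: F, K, O, Q, S
Level 4: J
H first appears at level 2.

2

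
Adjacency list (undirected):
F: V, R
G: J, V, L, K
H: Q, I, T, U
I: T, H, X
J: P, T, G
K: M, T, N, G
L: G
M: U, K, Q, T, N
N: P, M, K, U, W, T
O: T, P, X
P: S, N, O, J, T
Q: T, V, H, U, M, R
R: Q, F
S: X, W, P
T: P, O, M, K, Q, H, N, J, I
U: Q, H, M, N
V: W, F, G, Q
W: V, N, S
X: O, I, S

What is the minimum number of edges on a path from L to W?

3

Level 0: L
Level 1: G
Level 2: J, K, V
Level 3: F, M, N, P, Q, T, W
Level 4: H, I, O, R, S, U
Level 5: X
W first appears at level 3.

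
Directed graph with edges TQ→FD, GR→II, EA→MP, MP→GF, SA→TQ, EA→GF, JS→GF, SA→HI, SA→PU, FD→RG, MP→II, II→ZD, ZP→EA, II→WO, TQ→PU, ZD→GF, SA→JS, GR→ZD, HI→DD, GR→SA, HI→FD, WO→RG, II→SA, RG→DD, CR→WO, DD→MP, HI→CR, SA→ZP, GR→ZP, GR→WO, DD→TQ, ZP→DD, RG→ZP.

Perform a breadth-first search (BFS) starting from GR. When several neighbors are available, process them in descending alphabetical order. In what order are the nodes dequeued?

GR ZP ZD WO SA II EA DD GF RG TQ PU JS HI MP FD CR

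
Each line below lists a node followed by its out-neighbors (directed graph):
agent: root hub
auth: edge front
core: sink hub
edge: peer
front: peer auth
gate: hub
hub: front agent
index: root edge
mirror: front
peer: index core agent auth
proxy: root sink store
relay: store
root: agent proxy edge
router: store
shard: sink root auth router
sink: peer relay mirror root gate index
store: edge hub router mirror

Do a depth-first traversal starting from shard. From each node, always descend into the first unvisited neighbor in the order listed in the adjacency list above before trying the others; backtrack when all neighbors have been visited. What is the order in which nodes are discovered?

shard, sink, peer, index, root, agent, hub, front, auth, edge, proxy, store, router, mirror, core, relay, gate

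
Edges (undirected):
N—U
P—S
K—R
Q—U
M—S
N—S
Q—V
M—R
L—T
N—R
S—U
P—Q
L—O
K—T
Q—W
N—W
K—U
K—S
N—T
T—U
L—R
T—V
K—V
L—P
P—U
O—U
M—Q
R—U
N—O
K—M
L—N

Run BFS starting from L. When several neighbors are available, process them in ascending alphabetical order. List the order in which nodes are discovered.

Visit L; enqueue N, O, P, R, T → queue [N, O, P, R, T]
Visit N; enqueue S, U, W → queue [O, P, R, T, S, U, W]
Visit O → queue [P, R, T, S, U, W]
Visit P; enqueue Q → queue [R, T, S, U, W, Q]
Visit R; enqueue K, M → queue [T, S, U, W, Q, K, M]
Visit T; enqueue V → queue [S, U, W, Q, K, M, V]
Visit S → queue [U, W, Q, K, M, V]
Visit U → queue [W, Q, K, M, V]
Visit W → queue [Q, K, M, V]
Visit Q → queue [K, M, V]
Visit K → queue [M, V]
Visit M → queue [V]
Visit V → queue []

L N O P R T S U W Q K M V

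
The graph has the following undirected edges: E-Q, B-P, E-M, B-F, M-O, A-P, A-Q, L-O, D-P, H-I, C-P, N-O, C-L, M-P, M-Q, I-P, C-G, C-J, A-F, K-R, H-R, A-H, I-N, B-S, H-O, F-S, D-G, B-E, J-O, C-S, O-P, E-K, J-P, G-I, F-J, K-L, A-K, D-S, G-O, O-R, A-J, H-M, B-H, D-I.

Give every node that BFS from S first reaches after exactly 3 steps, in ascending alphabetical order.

K, M, N, O, Q, R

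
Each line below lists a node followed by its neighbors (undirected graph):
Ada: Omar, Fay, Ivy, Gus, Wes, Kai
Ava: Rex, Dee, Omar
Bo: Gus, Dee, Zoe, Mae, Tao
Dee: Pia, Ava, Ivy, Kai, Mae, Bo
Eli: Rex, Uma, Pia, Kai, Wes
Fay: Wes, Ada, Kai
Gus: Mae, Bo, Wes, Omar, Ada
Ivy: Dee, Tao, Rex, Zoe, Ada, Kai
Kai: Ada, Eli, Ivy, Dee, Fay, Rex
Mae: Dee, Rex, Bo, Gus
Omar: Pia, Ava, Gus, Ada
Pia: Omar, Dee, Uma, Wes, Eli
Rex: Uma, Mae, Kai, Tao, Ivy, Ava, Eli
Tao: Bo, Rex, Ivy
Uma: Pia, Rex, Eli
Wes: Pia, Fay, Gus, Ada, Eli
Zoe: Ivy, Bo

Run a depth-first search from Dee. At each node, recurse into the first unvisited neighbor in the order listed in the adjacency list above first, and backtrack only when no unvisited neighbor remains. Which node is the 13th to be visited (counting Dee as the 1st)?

Mae

Visit Dee
Dee → Pia
Pia → Omar
Omar → Ava
Ava → Rex
Rex → Uma
Uma → Eli
Eli → Kai
Kai → Ada
Ada → Fay
Fay → Wes
Wes → Gus
Gus → Mae
Mae → Bo
Bo → Zoe
Zoe → Ivy
Ivy → Tao

Visit order: Dee, Pia, Omar, Ava, Rex, Uma, Eli, Kai, Ada, Fay, Wes, Gus, Mae, Bo, Zoe, Ivy, Tao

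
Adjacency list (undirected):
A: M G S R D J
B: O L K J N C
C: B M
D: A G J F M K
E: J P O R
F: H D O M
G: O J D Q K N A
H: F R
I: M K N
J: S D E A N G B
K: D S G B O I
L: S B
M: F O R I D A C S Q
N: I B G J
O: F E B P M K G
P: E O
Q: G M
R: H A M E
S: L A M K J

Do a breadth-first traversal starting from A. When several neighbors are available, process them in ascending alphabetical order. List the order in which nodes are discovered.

A, D, G, J, M, R, S, F, K, N, O, Q, B, E, C, I, H, L, P

Visit A; enqueue D, G, J, M, R, S → queue [D, G, J, M, R, S]
Visit D; enqueue F, K → queue [G, J, M, R, S, F, K]
Visit G; enqueue N, O, Q → queue [J, M, R, S, F, K, N, O, Q]
Visit J; enqueue B, E → queue [M, R, S, F, K, N, O, Q, B, E]
Visit M; enqueue C, I → queue [R, S, F, K, N, O, Q, B, E, C, I]
Visit R; enqueue H → queue [S, F, K, N, O, Q, B, E, C, I, H]
Visit S; enqueue L → queue [F, K, N, O, Q, B, E, C, I, H, L]
Visit F → queue [K, N, O, Q, B, E, C, I, H, L]
Visit K → queue [N, O, Q, B, E, C, I, H, L]
Visit N → queue [O, Q, B, E, C, I, H, L]
Visit O; enqueue P → queue [Q, B, E, C, I, H, L, P]
Visit Q → queue [B, E, C, I, H, L, P]
Visit B → queue [E, C, I, H, L, P]
Visit E → queue [C, I, H, L, P]
Visit C → queue [I, H, L, P]
Visit I → queue [H, L, P]
Visit H → queue [L, P]
Visit L → queue [P]
Visit P → queue []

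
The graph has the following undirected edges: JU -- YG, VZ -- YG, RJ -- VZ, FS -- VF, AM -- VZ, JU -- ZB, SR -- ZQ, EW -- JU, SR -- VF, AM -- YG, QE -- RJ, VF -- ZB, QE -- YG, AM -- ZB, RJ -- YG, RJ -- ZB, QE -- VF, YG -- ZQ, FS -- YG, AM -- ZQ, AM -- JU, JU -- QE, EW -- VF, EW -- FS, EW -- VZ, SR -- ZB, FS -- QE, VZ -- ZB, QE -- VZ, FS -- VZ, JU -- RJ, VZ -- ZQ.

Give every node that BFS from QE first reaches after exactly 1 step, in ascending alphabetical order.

Level 0: QE
Level 1: FS, JU, RJ, VF, VZ, YG
Level 2: AM, EW, SR, ZB, ZQ

FS, JU, RJ, VF, VZ, YG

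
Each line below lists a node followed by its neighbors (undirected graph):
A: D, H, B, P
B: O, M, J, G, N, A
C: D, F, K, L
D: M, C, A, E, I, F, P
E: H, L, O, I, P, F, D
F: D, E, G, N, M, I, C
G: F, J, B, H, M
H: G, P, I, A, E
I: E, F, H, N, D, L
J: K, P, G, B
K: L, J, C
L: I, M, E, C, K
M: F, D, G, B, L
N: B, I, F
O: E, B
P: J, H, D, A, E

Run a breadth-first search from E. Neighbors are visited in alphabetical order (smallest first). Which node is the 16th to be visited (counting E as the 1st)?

Visit E; enqueue D, F, H, I, L, O, P → queue [D, F, H, I, L, O, P]
Visit D; enqueue A, C, M → queue [F, H, I, L, O, P, A, C, M]
Visit F; enqueue G, N → queue [H, I, L, O, P, A, C, M, G, N]
Visit H → queue [I, L, O, P, A, C, M, G, N]
Visit I → queue [L, O, P, A, C, M, G, N]
Visit L; enqueue K → queue [O, P, A, C, M, G, N, K]
Visit O; enqueue B → queue [P, A, C, M, G, N, K, B]
Visit P; enqueue J → queue [A, C, M, G, N, K, B, J]
Visit A → queue [C, M, G, N, K, B, J]
Visit C → queue [M, G, N, K, B, J]
Visit M → queue [G, N, K, B, J]
Visit G → queue [N, K, B, J]
Visit N → queue [K, B, J]
Visit K → queue [B, J]
Visit B → queue [J]
Visit J → queue []

Visit order: E, D, F, H, I, L, O, P, A, C, M, G, N, K, B, J

J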